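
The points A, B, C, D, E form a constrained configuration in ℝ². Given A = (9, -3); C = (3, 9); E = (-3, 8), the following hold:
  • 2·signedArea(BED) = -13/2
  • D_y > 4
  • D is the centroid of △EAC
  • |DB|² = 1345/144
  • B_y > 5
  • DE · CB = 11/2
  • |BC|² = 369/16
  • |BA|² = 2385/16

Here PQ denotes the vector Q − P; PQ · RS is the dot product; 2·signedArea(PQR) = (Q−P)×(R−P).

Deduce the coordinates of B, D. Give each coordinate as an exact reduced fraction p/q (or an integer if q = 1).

1. D_x = 3  [D is the centroid of △EAC]
2. D_y = 14/3  [D is the centroid of △EAC]
   → D = (3, 14/3)
3. B_x = 0  [2·signedArea(BED) = -13/2 ∩ DE · CB = 11/2]
4. B_y = 21/4  [2·signedArea(BED) = -13/2 ∩ DE · CB = 11/2]
   → B = (0, 21/4)

B = (0, 21/4)
D = (3, 14/3)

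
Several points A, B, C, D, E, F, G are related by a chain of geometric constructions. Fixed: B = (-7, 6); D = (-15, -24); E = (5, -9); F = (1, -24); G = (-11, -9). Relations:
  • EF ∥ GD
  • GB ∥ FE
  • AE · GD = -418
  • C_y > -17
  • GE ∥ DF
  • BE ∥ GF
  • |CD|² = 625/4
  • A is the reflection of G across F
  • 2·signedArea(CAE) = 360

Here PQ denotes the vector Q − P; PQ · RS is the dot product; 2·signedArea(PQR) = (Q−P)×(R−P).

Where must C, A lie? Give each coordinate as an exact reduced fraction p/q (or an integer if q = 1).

A = (13, -39)
C = (-5, -33/2)

1. A_x = 13  [A is the reflection of G across F]
2. A_y = -39  [A is the reflection of G across F]
   → A = (13, -39)
3. C_x = -5  [line -30·x + -8·y + -282 = 0 ∩ |CD|² = 625/4]
4. C_y = -33/2  [line -30·x + -8·y + -282 = 0 ∩ |CD|² = 625/4]
   → C = (-5, -33/2)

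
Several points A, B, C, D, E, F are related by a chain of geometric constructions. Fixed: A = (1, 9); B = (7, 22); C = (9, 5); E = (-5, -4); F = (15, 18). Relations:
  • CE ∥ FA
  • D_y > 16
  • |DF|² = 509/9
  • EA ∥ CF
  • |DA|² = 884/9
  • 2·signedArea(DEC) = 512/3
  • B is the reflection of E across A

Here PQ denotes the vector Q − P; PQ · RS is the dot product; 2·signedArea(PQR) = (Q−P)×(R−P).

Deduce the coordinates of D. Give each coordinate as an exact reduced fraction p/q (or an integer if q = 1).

D = (23/3, 49/3)

1. D_x = 23/3  [line -9·x + 14·y + -479/3 = 0 ∩ |DA|² = 884/9]
2. D_y = 49/3  [line -9·x + 14·y + -479/3 = 0 ∩ |DA|² = 884/9]
   → D = (23/3, 49/3)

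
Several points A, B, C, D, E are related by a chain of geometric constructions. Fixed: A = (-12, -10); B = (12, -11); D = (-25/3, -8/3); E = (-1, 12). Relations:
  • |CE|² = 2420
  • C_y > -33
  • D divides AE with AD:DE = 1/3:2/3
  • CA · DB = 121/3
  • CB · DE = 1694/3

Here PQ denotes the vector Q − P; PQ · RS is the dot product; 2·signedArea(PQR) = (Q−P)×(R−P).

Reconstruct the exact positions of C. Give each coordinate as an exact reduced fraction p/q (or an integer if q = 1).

C = (-23, -32)

1. C_x = -23  [CA · DB = 121/3 ∩ CB · DE = 1694/3]
2. C_y = -32  [CA · DB = 121/3 ∩ CB · DE = 1694/3]
   → C = (-23, -32)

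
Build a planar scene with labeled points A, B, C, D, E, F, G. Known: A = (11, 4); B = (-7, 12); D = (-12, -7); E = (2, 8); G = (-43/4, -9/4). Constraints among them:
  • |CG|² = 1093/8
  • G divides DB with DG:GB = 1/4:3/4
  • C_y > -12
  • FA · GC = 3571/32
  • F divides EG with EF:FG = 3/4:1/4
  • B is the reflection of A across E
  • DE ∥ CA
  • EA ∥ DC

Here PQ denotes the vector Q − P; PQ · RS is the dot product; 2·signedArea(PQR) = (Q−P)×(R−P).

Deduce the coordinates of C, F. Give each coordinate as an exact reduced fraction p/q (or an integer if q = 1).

C = (-3, -11)
F = (-121/16, 5/16)

1. C_x = -3  [DE ∥ CA ∩ EA ∥ DC]
2. C_y = -11  [DE ∥ CA ∩ EA ∥ DC]
   → C = (-3, -11)
3. F_x = -121/16  [F divides EG with EF:FG = 3/4:1/4]
4. F_y = 5/16  [F divides EG with EF:FG = 3/4:1/4]
   → F = (-121/16, 5/16)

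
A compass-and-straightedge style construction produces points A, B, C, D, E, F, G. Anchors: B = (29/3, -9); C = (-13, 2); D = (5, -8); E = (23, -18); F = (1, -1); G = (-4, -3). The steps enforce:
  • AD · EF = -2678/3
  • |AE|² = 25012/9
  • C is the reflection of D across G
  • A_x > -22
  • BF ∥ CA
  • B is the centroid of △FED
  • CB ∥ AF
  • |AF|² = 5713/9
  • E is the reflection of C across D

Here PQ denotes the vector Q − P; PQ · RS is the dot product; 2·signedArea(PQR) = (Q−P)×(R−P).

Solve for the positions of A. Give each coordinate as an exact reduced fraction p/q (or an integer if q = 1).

A = (-65/3, 10)

1. A_x = -65/3  [CB ∥ AF ∩ BF ∥ CA]
2. A_y = 10  [CB ∥ AF ∩ BF ∥ CA]
   → A = (-65/3, 10)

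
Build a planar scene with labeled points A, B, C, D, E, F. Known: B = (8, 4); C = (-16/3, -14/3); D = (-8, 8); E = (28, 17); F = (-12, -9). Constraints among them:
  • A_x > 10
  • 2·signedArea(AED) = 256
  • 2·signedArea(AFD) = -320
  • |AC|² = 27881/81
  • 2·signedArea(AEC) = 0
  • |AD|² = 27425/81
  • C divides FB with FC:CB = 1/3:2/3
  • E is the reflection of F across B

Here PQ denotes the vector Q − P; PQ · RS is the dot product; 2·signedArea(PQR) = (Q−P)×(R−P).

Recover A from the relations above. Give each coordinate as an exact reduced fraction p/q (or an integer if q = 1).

A = (92/9, 49/9)

1. A_x = 92/9  [2·signedArea(AEC) = 0 ∩ 2·signedArea(AFD) = -320]
2. A_y = 49/9  [2·signedArea(AEC) = 0 ∩ 2·signedArea(AFD) = -320]
   → A = (92/9, 49/9)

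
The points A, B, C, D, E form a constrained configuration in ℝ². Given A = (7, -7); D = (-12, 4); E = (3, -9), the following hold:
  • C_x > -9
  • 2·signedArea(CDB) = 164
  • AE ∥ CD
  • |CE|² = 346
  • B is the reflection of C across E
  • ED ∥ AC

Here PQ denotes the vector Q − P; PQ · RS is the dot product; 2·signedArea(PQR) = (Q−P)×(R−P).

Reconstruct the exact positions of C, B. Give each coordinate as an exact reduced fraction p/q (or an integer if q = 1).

B = (14, -24)
C = (-8, 6)

1. C_x = -8  [AE ∥ CD ∩ ED ∥ AC]
2. C_y = 6  [AE ∥ CD ∩ ED ∥ AC]
   → C = (-8, 6)
3. B_x = 14  [B is the reflection of C across E]
4. B_y = -24  [B is the reflection of C across E]
   → B = (14, -24)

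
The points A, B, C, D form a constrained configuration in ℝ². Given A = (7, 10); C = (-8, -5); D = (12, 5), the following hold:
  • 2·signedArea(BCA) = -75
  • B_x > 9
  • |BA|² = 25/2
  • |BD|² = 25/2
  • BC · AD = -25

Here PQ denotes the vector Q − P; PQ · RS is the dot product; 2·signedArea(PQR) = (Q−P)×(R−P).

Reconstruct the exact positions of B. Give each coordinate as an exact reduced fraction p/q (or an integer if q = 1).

1. B_x = 19/2  [line -15·x + 15·y + 30 = 0 ∩ |BD|² = 25/2]
2. B_y = 15/2  [line -15·x + 15·y + 30 = 0 ∩ |BD|² = 25/2]
   → B = (19/2, 15/2)

B = (19/2, 15/2)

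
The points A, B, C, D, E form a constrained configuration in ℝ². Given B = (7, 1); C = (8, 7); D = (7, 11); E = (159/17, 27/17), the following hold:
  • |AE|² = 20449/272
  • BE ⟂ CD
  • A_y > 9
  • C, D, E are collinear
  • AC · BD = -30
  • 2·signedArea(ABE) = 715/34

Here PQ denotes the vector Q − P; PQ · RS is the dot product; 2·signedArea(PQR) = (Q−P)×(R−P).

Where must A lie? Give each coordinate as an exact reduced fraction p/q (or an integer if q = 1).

A = (29/4, 10)

1. A_x = 29/4  [2·signedArea(ABE) = 715/34 ∩ AC · BD = -30]
2. A_y = 10  [2·signedArea(ABE) = 715/34 ∩ AC · BD = -30]
   → A = (29/4, 10)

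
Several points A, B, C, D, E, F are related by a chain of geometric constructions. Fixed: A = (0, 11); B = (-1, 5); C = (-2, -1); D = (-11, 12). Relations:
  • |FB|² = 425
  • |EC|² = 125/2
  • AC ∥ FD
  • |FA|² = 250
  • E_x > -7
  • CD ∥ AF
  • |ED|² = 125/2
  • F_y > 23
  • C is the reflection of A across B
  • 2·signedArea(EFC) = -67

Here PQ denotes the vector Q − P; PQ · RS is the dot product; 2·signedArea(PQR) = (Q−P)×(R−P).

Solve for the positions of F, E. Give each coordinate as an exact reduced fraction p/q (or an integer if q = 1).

1. F_x = -9  [AC ∥ FD ∩ CD ∥ AF]
2. F_y = 24  [AC ∥ FD ∩ CD ∥ AF]
   → F = (-9, 24)
3. E_x = -13/2  [line 25·x + 7·y + 124 = 0 ∩ |ED|² = 125/2]
4. E_y = 11/2  [line 25·x + 7·y + 124 = 0 ∩ |ED|² = 125/2]
   → E = (-13/2, 11/2)

E = (-13/2, 11/2)
F = (-9, 24)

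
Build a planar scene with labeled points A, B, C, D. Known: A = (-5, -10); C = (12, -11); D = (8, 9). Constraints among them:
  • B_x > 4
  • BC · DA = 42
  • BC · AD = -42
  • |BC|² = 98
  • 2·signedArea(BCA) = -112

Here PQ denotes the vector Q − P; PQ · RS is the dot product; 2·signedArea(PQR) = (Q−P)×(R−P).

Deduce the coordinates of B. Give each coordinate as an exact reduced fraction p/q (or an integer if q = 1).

1. B_x = 5  [2·signedArea(BCA) = -112 ∩ BC · AD = -42]
2. B_y = -4  [2·signedArea(BCA) = -112 ∩ BC · AD = -42]
   → B = (5, -4)

B = (5, -4)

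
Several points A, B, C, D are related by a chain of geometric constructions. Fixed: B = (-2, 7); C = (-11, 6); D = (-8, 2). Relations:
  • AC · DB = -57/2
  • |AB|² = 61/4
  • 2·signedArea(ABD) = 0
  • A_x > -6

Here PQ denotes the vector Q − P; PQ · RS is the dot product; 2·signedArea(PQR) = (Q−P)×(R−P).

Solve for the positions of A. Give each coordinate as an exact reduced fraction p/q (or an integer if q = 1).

1. A_x = -5  [2·signedArea(ABD) = 0 ∩ AC · DB = -57/2]
2. A_y = 9/2  [2·signedArea(ABD) = 0 ∩ AC · DB = -57/2]
   → A = (-5, 9/2)

A = (-5, 9/2)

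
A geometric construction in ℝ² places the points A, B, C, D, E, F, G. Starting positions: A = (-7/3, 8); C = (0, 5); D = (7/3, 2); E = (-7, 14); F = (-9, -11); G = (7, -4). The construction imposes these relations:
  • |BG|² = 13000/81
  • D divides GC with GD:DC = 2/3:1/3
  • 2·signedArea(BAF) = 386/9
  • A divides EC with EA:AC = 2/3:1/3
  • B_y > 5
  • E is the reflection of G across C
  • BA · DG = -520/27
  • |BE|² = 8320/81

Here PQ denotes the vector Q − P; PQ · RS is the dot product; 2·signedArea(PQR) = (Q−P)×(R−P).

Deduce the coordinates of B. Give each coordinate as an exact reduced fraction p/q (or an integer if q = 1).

1. B_x = -7/9  [BA · DG = -520/27 ∩ 2·signedArea(BAF) = 386/9]
2. B_y = 6  [BA · DG = -520/27 ∩ 2·signedArea(BAF) = 386/9]
   → B = (-7/9, 6)

B = (-7/9, 6)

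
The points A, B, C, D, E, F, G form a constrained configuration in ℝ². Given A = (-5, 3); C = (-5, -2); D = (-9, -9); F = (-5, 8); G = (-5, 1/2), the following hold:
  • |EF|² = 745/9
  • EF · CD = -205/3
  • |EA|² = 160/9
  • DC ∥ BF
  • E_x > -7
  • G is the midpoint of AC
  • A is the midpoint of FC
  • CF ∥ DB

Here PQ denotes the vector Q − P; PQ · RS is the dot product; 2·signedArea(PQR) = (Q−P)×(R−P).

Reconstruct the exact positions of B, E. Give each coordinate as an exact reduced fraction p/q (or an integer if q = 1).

B = (-9, 1)
E = (-19/3, -1)

1. B_x = -9  [DC ∥ BF ∩ CF ∥ DB]
2. B_y = 1  [DC ∥ BF ∩ CF ∥ DB]
   → B = (-9, 1)
3. E_x = -19/3  [line 4·x + 7·y + 97/3 = 0 ∩ |EA|² = 160/9]
4. E_y = -1  [line 4·x + 7·y + 97/3 = 0 ∩ |EA|² = 160/9]
   → E = (-19/3, -1)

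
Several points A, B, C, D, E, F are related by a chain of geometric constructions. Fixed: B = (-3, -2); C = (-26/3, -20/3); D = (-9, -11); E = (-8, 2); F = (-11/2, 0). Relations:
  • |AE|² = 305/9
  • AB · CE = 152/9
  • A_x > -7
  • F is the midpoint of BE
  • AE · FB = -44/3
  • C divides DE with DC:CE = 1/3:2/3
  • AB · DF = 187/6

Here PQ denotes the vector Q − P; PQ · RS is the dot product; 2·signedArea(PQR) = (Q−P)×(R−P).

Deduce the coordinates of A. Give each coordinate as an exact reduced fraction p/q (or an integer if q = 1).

A = (-20/3, -11/3)

1. A_x = -20/3  [AE · FB = -44/3 ∩ AB · CE = 152/9]
2. A_y = -11/3  [AE · FB = -44/3 ∩ AB · CE = 152/9]
   → A = (-20/3, -11/3)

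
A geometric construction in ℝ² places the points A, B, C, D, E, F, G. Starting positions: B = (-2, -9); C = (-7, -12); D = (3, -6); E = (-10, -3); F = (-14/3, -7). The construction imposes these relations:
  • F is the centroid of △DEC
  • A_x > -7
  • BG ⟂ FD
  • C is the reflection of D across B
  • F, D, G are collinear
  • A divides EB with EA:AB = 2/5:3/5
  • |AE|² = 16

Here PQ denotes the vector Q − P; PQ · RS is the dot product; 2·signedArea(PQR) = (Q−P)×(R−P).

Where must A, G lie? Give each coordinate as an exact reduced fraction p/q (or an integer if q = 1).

A = (-34/5, -27/5)
G = (-619/269, -1800/269)

1. A_x = -34/5  [A divides EB with EA:AB = 2/5:3/5]
2. A_y = -27/5  [A divides EB with EA:AB = 2/5:3/5]
   → A = (-34/5, -27/5)
3. G_x = -619/269  [F, D, G are collinear ∩ BG ⟂ FD]
4. G_y = -1800/269  [F, D, G are collinear ∩ BG ⟂ FD]
   → G = (-619/269, -1800/269)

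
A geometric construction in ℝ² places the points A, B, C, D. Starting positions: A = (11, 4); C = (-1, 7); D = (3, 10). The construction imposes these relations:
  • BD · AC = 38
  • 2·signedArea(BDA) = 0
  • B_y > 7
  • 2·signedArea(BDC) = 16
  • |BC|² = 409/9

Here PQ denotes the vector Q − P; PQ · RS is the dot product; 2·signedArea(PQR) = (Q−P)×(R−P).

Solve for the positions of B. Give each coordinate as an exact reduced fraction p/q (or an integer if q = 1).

B = (17/3, 8)

1. B_x = 17/3  [2·signedArea(BDA) = 0 ∩ BD · AC = 38]
2. B_y = 8  [2·signedArea(BDA) = 0 ∩ BD · AC = 38]
   → B = (17/3, 8)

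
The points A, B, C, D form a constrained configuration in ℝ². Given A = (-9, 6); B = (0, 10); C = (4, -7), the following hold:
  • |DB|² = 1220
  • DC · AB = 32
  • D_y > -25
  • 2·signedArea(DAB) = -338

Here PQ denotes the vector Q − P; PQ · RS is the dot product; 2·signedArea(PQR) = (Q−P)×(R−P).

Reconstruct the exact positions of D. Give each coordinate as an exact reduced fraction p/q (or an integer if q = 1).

D = (8, -24)

1. D_x = 8  [DC · AB = 32 ∩ 2·signedArea(DAB) = -338]
2. D_y = -24  [DC · AB = 32 ∩ 2·signedArea(DAB) = -338]
   → D = (8, -24)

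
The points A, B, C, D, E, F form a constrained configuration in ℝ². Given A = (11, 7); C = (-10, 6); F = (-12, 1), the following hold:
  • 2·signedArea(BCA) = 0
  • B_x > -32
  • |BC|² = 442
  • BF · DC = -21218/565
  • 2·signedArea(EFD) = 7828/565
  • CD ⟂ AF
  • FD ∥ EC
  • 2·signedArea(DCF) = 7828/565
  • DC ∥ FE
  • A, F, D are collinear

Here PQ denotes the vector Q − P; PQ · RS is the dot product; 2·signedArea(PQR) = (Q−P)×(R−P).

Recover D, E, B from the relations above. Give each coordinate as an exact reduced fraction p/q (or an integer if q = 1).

1. D_x = -5032/565  [A, F, D are collinear ∩ CD ⟂ AF]
2. D_y = 1021/565  [A, F, D are collinear ∩ CD ⟂ AF]
   → D = (-5032/565, 1021/565)
3. E_x = -7398/565  [FD ∥ EC ∩ DC ∥ FE]
4. E_y = 2934/565  [FD ∥ EC ∩ DC ∥ FE]
   → E = (-7398/565, 2934/565)
5. B_x = -31  [2·signedArea(BCA) = 0 ∩ BF · DC = -21218/565]
6. B_y = 5  [2·signedArea(BCA) = 0 ∩ BF · DC = -21218/565]
   → B = (-31, 5)

B = (-31, 5)
D = (-5032/565, 1021/565)
E = (-7398/565, 2934/565)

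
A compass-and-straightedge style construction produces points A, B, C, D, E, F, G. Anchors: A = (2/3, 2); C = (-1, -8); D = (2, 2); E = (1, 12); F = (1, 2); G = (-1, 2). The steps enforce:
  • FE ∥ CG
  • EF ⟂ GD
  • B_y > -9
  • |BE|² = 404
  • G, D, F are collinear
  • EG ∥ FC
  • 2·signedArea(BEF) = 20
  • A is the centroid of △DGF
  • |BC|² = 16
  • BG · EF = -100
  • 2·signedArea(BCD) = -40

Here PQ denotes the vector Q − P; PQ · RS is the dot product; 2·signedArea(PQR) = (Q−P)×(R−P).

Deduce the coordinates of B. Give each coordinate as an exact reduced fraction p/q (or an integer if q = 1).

1. B_x = 3  [2·signedArea(BCD) = -40 ∩ 2·signedArea(BEF) = 20]
2. B_y = -8  [2·signedArea(BCD) = -40 ∩ 2·signedArea(BEF) = 20]
   → B = (3, -8)

B = (3, -8)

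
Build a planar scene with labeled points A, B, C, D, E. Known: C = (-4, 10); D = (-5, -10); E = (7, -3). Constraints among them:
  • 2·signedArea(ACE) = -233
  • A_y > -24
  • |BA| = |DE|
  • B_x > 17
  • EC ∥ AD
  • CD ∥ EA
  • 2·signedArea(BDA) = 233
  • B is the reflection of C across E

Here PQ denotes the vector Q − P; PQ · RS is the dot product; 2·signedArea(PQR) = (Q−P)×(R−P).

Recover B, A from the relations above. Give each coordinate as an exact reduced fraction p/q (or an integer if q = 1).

A = (6, -23)
B = (18, -16)

1. B_x = 18  [B is the reflection of C across E]
2. B_y = -16  [B is the reflection of C across E]
   → B = (18, -16)
3. A_x = 6  [EC ∥ AD ∩ CD ∥ EA]
4. A_y = -23  [EC ∥ AD ∩ CD ∥ EA]
   → A = (6, -23)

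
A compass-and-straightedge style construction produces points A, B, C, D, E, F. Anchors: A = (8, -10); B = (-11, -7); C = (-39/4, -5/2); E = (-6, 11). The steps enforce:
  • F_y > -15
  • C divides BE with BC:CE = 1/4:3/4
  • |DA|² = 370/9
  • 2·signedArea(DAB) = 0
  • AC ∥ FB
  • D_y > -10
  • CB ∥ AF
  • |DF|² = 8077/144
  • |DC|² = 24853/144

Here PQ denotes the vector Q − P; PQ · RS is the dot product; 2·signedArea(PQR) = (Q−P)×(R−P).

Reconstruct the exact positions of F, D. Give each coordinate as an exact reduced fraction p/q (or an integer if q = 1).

D = (5/3, -9)
F = (27/4, -29/2)

1. F_x = 27/4  [AC ∥ FB ∩ CB ∥ AF]
2. F_y = -29/2  [AC ∥ FB ∩ CB ∥ AF]
   → F = (27/4, -29/2)
3. D_x = 5/3  [line -3·x + -19·y + -166 = 0 ∩ |DF|² = 8077/144]
4. D_y = -9  [line -3·x + -19·y + -166 = 0 ∩ |DF|² = 8077/144]
   → D = (5/3, -9)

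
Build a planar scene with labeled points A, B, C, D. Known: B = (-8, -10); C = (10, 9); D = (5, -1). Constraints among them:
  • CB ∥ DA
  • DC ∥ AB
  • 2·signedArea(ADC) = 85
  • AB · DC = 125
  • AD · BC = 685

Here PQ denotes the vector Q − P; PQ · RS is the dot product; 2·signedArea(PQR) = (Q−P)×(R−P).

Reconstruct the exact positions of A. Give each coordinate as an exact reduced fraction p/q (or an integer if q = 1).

A = (-13, -20)

1. A_x = -13  [DC ∥ AB ∩ CB ∥ DA]
2. A_y = -20  [DC ∥ AB ∩ CB ∥ DA]
   → A = (-13, -20)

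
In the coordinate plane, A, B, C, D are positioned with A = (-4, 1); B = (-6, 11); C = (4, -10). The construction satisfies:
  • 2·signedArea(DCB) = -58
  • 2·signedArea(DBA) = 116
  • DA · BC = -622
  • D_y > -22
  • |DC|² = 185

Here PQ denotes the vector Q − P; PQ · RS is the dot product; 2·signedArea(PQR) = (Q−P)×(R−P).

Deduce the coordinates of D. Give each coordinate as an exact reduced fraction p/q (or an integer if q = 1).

1. D_x = 12  [2·signedArea(DBA) = 116 ∩ DA · BC = -622]
2. D_y = -21  [2·signedArea(DBA) = 116 ∩ DA · BC = -622]
   → D = (12, -21)

D = (12, -21)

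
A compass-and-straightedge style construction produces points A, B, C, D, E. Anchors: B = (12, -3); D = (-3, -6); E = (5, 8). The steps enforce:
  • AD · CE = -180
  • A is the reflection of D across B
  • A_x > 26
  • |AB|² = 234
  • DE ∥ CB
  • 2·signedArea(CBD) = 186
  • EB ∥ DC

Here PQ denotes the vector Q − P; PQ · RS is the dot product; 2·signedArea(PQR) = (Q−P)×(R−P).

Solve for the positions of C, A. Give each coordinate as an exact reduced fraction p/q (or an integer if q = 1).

1. C_x = 4  [DE ∥ CB ∩ EB ∥ DC]
2. C_y = -17  [DE ∥ CB ∩ EB ∥ DC]
   → C = (4, -17)
3. A_x = 27  [A is the reflection of D across B]
4. A_y = 0  [A is the reflection of D across B]
   → A = (27, 0)

A = (27, 0)
C = (4, -17)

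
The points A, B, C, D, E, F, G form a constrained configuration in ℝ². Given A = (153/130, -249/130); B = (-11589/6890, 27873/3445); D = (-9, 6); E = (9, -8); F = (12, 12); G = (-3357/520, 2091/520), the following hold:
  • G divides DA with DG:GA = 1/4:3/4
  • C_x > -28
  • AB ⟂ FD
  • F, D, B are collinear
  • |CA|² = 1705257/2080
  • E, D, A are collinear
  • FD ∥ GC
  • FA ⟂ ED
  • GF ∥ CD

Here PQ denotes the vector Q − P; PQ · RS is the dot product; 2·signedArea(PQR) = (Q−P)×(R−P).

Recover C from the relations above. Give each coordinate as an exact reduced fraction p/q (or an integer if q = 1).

1. C_x = -14277/520  [GF ∥ CD ∩ FD ∥ GC]
2. C_y = -1029/520  [GF ∥ CD ∩ FD ∥ GC]
   → C = (-14277/520, -1029/520)

C = (-14277/520, -1029/520)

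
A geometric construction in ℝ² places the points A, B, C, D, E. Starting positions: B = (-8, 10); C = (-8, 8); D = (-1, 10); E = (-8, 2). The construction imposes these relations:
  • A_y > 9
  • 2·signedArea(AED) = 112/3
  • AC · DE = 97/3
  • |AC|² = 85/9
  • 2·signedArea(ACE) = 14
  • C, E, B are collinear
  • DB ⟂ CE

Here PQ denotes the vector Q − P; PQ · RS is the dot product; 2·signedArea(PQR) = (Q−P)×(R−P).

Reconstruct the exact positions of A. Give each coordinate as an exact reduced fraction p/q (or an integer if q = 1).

1. A_x = -17/3  [AC · DE = 97/3 ∩ 2·signedArea(AED) = 112/3]
2. A_y = 10  [AC · DE = 97/3 ∩ 2·signedArea(AED) = 112/3]
   → A = (-17/3, 10)

A = (-17/3, 10)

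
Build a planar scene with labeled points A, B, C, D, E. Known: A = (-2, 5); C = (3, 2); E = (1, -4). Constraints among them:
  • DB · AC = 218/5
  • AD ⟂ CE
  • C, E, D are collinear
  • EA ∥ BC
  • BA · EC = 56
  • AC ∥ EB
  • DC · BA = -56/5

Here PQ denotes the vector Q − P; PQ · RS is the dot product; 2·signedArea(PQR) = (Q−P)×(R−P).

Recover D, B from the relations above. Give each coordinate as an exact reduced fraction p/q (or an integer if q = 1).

B = (6, -7)
D = (17/5, 16/5)

1. D_x = 17/5  [C, E, D are collinear ∩ AD ⟂ CE]
2. D_y = 16/5  [C, E, D are collinear ∩ AD ⟂ CE]
   → D = (17/5, 16/5)
3. B_x = 6  [EA ∥ BC ∩ AC ∥ EB]
4. B_y = -7  [EA ∥ BC ∩ AC ∥ EB]
   → B = (6, -7)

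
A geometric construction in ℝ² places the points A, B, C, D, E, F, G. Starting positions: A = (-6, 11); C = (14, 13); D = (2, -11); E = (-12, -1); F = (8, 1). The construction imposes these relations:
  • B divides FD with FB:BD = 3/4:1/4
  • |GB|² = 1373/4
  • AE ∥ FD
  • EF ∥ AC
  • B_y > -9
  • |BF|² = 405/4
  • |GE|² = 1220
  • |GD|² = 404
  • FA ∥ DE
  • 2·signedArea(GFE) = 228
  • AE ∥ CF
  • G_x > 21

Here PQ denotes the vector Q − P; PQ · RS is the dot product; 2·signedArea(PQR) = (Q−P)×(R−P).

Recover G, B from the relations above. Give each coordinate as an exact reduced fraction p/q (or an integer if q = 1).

B = (7/2, -8)
G = (22, -9)

1. G_x = 22  [line 2·x + -20·y + -224 = 0 ∩ |GD|² = 404]
2. G_y = -9  [line 2·x + -20·y + -224 = 0 ∩ |GD|² = 404]
   → G = (22, -9)
3. B_x = 7/2  [B divides FD with FB:BD = 3/4:1/4]
4. B_y = -8  [B divides FD with FB:BD = 3/4:1/4]
   → B = (7/2, -8)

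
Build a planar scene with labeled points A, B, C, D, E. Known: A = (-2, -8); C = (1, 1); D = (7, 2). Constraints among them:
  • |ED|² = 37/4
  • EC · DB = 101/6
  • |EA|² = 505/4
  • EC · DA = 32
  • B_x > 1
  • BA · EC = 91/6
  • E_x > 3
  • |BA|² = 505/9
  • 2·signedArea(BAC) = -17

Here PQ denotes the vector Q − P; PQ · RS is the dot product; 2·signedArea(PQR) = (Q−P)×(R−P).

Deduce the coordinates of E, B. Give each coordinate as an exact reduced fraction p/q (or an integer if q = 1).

1. B_x = 2  [line -9·x + 3·y + 23 = 0 ∩ |BA|² = 505/9]
2. B_y = -5/3  [line -9·x + 3·y + 23 = 0 ∩ |BA|² = 505/9]
   → B = (2, -5/3)
3. E_x = 4  [EC · DA = 32 ∩ EC · DB = 101/6]
4. E_y = 3/2  [EC · DA = 32 ∩ EC · DB = 101/6]
   → E = (4, 3/2)

B = (2, -5/3)
E = (4, 3/2)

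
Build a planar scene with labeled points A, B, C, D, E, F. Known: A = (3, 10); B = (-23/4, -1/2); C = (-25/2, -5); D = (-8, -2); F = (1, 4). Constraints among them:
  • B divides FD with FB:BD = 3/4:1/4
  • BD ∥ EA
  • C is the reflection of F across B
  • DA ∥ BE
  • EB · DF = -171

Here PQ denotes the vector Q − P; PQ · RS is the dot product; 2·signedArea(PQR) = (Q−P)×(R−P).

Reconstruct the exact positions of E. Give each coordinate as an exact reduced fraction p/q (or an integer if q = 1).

E = (21/4, 23/2)

1. E_x = 21/4  [BD ∥ EA ∩ DA ∥ BE]
2. E_y = 23/2  [BD ∥ EA ∩ DA ∥ BE]
   → E = (21/4, 23/2)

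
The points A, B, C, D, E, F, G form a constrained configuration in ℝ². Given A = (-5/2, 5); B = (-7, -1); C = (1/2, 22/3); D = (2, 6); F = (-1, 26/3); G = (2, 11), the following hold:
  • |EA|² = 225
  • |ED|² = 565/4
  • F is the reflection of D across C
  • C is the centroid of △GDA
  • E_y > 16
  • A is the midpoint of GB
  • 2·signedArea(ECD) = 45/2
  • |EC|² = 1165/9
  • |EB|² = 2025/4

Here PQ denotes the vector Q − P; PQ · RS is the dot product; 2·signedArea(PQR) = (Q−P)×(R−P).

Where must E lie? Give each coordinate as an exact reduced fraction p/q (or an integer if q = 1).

1. E_x = 13/2  [line 4/3·x + 3/2·y + -205/6 = 0 ∩ |ED|² = 565/4]
2. E_y = 17  [line 4/3·x + 3/2·y + -205/6 = 0 ∩ |ED|² = 565/4]
   → E = (13/2, 17)

E = (13/2, 17)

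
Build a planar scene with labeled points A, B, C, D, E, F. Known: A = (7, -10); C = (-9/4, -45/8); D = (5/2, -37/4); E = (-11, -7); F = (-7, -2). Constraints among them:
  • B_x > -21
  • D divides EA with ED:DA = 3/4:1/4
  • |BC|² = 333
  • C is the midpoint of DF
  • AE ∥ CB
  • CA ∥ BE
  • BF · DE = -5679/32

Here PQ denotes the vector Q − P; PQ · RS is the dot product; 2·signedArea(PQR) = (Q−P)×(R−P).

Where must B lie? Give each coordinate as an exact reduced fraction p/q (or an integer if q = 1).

1. B_x = -81/4  [CA ∥ BE ∩ AE ∥ CB]
2. B_y = -21/8  [CA ∥ BE ∩ AE ∥ CB]
   → B = (-81/4, -21/8)

B = (-81/4, -21/8)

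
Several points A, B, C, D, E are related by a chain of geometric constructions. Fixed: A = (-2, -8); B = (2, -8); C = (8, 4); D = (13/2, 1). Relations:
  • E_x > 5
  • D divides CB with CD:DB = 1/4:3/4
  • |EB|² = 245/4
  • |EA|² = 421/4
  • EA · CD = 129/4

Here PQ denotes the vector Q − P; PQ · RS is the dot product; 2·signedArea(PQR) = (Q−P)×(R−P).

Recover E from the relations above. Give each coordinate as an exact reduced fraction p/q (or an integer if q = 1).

E = (11/2, -1)

1. E_x = 11/2  [line 3/2·x + 3·y + -21/4 = 0 ∩ |EA|² = 421/4]
2. E_y = -1  [line 3/2·x + 3·y + -21/4 = 0 ∩ |EA|² = 421/4]
   → E = (11/2, -1)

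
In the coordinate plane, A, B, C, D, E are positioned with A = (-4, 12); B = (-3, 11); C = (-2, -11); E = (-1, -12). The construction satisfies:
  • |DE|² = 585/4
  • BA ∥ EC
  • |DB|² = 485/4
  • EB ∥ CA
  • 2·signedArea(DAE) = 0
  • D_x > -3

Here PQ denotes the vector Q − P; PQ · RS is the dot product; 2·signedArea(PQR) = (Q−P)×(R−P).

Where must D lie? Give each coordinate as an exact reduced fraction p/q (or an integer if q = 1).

D = (-5/2, 0)

1. D_x = -5/2  [line 24·x + 3·y + 60 = 0 ∩ |DB|² = 485/4]
2. D_y = 0  [line 24·x + 3·y + 60 = 0 ∩ |DB|² = 485/4]
   → D = (-5/2, 0)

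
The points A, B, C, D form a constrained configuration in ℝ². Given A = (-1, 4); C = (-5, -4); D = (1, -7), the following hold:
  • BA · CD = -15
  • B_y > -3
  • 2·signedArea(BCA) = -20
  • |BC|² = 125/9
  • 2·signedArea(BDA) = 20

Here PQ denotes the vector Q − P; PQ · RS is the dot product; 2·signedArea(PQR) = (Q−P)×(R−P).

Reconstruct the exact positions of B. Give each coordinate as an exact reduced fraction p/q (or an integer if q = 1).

B = (-5/3, -7/3)

1. B_x = -5/3  [2·signedArea(BCA) = -20 ∩ 2·signedArea(BDA) = 20]
2. B_y = -7/3  [2·signedArea(BCA) = -20 ∩ 2·signedArea(BDA) = 20]
   → B = (-5/3, -7/3)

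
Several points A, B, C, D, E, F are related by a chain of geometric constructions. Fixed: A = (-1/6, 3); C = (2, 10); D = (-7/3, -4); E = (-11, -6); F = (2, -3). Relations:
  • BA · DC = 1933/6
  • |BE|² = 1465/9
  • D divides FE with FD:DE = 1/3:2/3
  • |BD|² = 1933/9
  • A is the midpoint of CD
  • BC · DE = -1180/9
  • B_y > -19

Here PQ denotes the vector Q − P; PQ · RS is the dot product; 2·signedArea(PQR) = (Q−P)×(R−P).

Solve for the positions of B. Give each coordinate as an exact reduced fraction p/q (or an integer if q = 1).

B = (-20/3, -18)

1. B_x = -20/3  [BC · DE = -1180/9 ∩ BA · DC = 1933/6]
2. B_y = -18  [BC · DE = -1180/9 ∩ BA · DC = 1933/6]
   → B = (-20/3, -18)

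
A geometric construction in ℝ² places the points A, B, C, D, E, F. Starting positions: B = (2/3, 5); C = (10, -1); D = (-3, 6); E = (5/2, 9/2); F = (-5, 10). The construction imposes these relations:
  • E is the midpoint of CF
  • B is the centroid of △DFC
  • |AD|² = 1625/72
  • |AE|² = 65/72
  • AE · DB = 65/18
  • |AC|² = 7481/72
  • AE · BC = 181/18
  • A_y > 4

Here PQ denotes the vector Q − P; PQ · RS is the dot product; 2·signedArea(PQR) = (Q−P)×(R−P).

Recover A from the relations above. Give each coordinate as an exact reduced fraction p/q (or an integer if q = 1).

1. A_x = 19/12  [AE · DB = 65/18 ∩ AE · BC = 181/18]
2. A_y = 19/4  [AE · DB = 65/18 ∩ AE · BC = 181/18]
   → A = (19/12, 19/4)

A = (19/12, 19/4)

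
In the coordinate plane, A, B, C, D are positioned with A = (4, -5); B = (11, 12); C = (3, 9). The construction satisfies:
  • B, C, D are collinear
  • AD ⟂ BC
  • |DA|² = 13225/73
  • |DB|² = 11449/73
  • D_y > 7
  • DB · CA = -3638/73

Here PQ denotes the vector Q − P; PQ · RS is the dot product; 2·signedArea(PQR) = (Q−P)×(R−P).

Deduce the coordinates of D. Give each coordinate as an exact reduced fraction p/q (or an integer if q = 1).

1. D_x = -53/73  [B, C, D are collinear ∩ AD ⟂ BC]
2. D_y = 555/73  [B, C, D are collinear ∩ AD ⟂ BC]
   → D = (-53/73, 555/73)

D = (-53/73, 555/73)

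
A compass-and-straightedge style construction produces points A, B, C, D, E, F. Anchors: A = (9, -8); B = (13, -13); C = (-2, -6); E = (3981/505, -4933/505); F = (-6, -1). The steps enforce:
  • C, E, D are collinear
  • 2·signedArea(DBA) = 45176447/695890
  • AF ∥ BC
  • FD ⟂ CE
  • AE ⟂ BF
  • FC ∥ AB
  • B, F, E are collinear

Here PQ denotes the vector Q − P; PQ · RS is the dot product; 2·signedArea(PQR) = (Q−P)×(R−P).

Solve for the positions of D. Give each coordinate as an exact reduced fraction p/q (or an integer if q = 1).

D = (-4980309/695890, -2807083/695890)

1. D_x = -4980309/695890  [C, E, D are collinear ∩ FD ⟂ CE]
2. D_y = -2807083/695890  [C, E, D are collinear ∩ FD ⟂ CE]
   → D = (-4980309/695890, -2807083/695890)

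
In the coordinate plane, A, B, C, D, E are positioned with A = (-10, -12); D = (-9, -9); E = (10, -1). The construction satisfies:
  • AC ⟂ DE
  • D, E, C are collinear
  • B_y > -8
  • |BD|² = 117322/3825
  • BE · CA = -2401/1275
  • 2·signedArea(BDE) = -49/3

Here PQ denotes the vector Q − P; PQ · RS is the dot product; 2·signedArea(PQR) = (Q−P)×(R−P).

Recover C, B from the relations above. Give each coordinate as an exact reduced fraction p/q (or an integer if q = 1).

B = (-4642/1275, -9694/1275)
C = (-4642/425, -4169/425)

1. C_x = -4642/425  [D, E, C are collinear ∩ AC ⟂ DE]
2. C_y = -4169/425  [D, E, C are collinear ∩ AC ⟂ DE]
   → C = (-4642/425, -4169/425)
3. B_x = -4642/1275  [line -8·x + 19·y + 346/3 = 0 ∩ |BD|² = 117322/3825]
4. B_y = -9694/1275  [line -8·x + 19·y + 346/3 = 0 ∩ |BD|² = 117322/3825]
   → B = (-4642/1275, -9694/1275)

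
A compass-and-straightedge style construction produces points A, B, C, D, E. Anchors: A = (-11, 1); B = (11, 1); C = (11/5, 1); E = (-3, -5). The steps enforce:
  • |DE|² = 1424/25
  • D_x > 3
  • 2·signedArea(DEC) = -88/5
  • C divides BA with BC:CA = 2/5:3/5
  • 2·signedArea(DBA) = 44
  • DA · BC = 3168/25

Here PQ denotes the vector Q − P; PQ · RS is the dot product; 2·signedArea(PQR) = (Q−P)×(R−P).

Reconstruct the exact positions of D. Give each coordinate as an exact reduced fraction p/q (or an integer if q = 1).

D = (17/5, -1)

1. D_x = 17/5  [2·signedArea(DBA) = 44 ∩ 2·signedArea(DEC) = -88/5]
2. D_y = -1  [2·signedArea(DBA) = 44 ∩ 2·signedArea(DEC) = -88/5]
   → D = (17/5, -1)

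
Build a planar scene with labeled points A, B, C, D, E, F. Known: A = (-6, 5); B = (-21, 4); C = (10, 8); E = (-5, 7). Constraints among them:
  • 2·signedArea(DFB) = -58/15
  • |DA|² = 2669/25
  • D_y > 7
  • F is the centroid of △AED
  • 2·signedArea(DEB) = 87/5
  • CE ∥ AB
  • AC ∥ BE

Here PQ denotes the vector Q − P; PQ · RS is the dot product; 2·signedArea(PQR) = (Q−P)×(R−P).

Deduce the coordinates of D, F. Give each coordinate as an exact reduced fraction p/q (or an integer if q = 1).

D = (4, 38/5)
F = (-7/3, 98/15)

1. D_x = 4  [line 3·x + -16·y + 548/5 = 0 ∩ |DA|² = 2669/25]
2. D_y = 38/5  [line 3·x + -16·y + 548/5 = 0 ∩ |DA|² = 2669/25]
   → D = (4, 38/5)
3. F_x = -7/3  [2·signedArea(DFB) = -58/15 ∩ F is the centroid of △AED]
4. F_y = 98/15  [2·signedArea(DFB) = -58/15 ∩ F is the centroid of △AED]
   → F = (-7/3, 98/15)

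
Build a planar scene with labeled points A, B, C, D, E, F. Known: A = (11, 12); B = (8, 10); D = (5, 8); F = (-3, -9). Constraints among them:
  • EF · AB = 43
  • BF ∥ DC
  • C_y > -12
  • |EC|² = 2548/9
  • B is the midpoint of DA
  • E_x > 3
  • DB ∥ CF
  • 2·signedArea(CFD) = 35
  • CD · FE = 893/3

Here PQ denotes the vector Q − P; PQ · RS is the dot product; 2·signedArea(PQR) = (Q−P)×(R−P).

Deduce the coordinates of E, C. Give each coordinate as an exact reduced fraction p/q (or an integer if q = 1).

C = (-6, -11)
E = (10/3, 3)

1. C_x = -6  [DB ∥ CF ∩ BF ∥ DC]
2. C_y = -11  [DB ∥ CF ∩ BF ∥ DC]
   → C = (-6, -11)
3. E_x = 10/3  [EF · AB = 43 ∩ CD · FE = 893/3]
4. E_y = 3  [EF · AB = 43 ∩ CD · FE = 893/3]
   → E = (10/3, 3)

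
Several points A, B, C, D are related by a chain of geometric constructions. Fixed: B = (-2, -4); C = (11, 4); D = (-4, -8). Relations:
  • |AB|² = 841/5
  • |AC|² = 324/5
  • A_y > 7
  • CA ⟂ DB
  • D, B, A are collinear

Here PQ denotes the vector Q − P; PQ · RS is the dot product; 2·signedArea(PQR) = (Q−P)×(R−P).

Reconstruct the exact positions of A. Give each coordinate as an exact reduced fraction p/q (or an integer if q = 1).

A = (19/5, 38/5)

1. A_x = 19/5  [D, B, A are collinear ∩ CA ⟂ DB]
2. A_y = 38/5  [D, B, A are collinear ∩ CA ⟂ DB]
   → A = (19/5, 38/5)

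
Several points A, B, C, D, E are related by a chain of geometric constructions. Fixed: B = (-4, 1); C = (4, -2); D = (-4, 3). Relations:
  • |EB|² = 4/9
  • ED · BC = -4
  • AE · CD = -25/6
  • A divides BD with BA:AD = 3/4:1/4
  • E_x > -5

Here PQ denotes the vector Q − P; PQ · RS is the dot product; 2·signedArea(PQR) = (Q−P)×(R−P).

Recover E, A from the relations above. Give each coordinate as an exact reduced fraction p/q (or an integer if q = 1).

A = (-4, 5/2)
E = (-4, 5/3)

1. A_x = -4  [A divides BD with BA:AD = 3/4:1/4]
2. A_y = 5/2  [A divides BD with BA:AD = 3/4:1/4]
   → A = (-4, 5/2)
3. E_x = -4  [ED · BC = -4 ∩ AE · CD = -25/6]
4. E_y = 5/3  [ED · BC = -4 ∩ AE · CD = -25/6]
   → E = (-4, 5/3)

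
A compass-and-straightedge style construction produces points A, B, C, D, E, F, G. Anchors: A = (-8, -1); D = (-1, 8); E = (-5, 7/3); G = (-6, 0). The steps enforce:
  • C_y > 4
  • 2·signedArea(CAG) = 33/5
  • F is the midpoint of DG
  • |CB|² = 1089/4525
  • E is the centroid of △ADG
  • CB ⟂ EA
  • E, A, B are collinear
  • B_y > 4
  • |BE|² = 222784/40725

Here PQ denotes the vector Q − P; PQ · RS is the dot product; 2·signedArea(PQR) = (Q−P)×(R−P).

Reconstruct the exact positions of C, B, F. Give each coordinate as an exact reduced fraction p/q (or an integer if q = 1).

1. B_x = -3109/905  [line 10/3·x + -3·y + 71/3 = 0 ∩ |BE|² = 222784/40725]
2. B_y = 737/181  [line 10/3·x + -3·y + 71/3 = 0 ∩ |BE|² = 222784/40725]
   → B = (-3109/905, 737/181)
3. F_x = -7/2  [F is the midpoint of DG]
4. F_y = 4  [F is the midpoint of DG]
   → F = (-7/2, 4)
5. C_x = -19/5  [2·signedArea(CAG) = 33/5 ∩ CB ⟂ EA]
6. C_y = 22/5  [2·signedArea(CAG) = 33/5 ∩ CB ⟂ EA]
   → C = (-19/5, 22/5)

B = (-3109/905, 737/181)
C = (-19/5, 22/5)
F = (-7/2, 4)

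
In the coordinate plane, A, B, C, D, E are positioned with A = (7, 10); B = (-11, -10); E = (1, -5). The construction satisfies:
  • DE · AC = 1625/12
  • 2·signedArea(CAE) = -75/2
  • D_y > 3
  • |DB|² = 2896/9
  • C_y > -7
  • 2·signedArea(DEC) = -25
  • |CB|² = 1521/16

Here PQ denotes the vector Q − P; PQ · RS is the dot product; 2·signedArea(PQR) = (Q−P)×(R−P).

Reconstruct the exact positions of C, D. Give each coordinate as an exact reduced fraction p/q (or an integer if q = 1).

1. C_x = -2  [line 15·x + -6·y + -15/2 = 0 ∩ |CB|² = 1521/16]
2. C_y = -25/4  [line 15·x + -6·y + -15/2 = 0 ∩ |CB|² = 1521/16]
   → C = (-2, -25/4)
3. D_x = 1  [2·signedArea(DEC) = -25 ∩ DE · AC = 1625/12]
4. D_y = 10/3  [2·signedArea(DEC) = -25 ∩ DE · AC = 1625/12]
   → D = (1, 10/3)

C = (-2, -25/4)
D = (1, 10/3)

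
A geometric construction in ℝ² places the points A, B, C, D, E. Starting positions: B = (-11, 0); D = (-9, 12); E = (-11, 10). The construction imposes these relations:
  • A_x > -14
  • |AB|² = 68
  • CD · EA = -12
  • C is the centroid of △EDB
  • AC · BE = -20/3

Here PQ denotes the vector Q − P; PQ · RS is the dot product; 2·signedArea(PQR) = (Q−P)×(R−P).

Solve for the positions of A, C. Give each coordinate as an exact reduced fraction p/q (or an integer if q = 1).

A = (-13, 8)
C = (-31/3, 22/3)

1. C_x = -31/3  [C is the centroid of △EDB]
2. C_y = 22/3  [C is the centroid of △EDB]
   → C = (-31/3, 22/3)
3. A_x = -13  [AC · BE = -20/3 ∩ CD · EA = -12]
4. A_y = 8  [AC · BE = -20/3 ∩ CD · EA = -12]
   → A = (-13, 8)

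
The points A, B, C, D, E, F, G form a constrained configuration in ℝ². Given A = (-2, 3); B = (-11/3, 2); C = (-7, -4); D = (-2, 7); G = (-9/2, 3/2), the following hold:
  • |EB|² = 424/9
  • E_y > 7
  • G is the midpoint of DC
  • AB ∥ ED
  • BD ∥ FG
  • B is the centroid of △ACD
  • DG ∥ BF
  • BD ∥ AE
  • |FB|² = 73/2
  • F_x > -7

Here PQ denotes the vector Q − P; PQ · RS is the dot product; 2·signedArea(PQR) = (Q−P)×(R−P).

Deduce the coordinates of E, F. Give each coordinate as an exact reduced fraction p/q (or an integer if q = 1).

E = (-1/3, 8)
F = (-37/6, -7/2)

1. E_x = -1/3  [AB ∥ ED ∩ BD ∥ AE]
2. E_y = 8  [AB ∥ ED ∩ BD ∥ AE]
   → E = (-1/3, 8)
3. F_x = -37/6  [BD ∥ FG ∩ DG ∥ BF]
4. F_y = -7/2  [BD ∥ FG ∩ DG ∥ BF]
   → F = (-37/6, -7/2)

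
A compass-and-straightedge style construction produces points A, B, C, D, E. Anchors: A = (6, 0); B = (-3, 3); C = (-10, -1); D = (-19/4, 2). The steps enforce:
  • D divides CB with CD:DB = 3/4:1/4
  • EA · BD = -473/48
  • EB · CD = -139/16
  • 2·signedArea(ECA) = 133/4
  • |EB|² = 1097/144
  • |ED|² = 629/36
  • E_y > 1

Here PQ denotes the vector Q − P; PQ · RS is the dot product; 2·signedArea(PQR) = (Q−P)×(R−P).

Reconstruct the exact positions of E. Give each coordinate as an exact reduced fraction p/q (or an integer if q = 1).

1. E_x = -7/12  [EB · CD = -139/16 ∩ 2·signedArea(ECA) = 133/4]
2. E_y = 5/3  [EB · CD = -139/16 ∩ 2·signedArea(ECA) = 133/4]
   → E = (-7/12, 5/3)

E = (-7/12, 5/3)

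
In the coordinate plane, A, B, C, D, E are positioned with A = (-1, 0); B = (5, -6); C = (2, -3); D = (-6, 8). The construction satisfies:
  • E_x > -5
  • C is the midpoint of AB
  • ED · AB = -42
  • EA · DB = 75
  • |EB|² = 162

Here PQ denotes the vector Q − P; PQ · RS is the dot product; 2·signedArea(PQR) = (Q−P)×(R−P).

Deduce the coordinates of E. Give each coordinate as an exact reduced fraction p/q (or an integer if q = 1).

1. E_x = -4  [EA · DB = 75 ∩ ED · AB = -42]
2. E_y = 3  [EA · DB = 75 ∩ ED · AB = -42]
   → E = (-4, 3)

E = (-4, 3)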